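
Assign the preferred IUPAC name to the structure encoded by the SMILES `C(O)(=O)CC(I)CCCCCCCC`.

The longest carbon chain that includes the –COOH group has 11 carbons, so the parent hydride is undecane.
The principal characteristic group is a carboxylic acid (terminal –COOH), named with the suffix -oic acid.
Number the chain so that the carboxylic acid carbon is C-1 by definition.
This places an iodo group at C-3.
The name is 3-iodoundecanoic acid.

3-iodoundecanoic acid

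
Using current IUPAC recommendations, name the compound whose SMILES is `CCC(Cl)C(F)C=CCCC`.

Counting along the main chain through the multiple bond gives 9 carbons: the parent is nonane.
A C=C double bond in the chain gives the infix -ene-.
Number the chain so that numbering from this end puts the double bond at C-4 rather than C-5.
This places the double bond between C-4 and C-5; a chloro group at C-7; a fluoro group at C-6.
Prefixes are listed alphabetically: chloro, fluoro.
Putting it together: 7-chloro-6-fluoronon-4-ene.

7-chloro-6-fluoronon-4-ene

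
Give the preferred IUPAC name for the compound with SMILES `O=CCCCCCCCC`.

nonanal

The longest chain bearing the –CHO group is 9 carbons long (nonane).
The highest-priority functional group is an aldehyde (terminal –CHO), so the name ends in -al.
Number the chain so that the aldehyde carbon is C-1 by definition.
The name is nonanal.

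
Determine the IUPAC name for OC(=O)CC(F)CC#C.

Counting along the main chain through the –COOH group and the multiple bond gives 6 carbons: the parent is hexane.
The principal characteristic group is a carboxylic acid (terminal –COOH), named with the suffix -oic acid.
A C≡C triple bond in the chain gives the infix -yne-.
Choose the numbering such that the carboxylic acid carbon is C-1 by definition.
That gives the triple bond between C-5 and C-6; a fluoro group at C-3.
Putting it together: 3-fluorohex-5-ynoic acid.

3-fluorohex-5-ynoic acid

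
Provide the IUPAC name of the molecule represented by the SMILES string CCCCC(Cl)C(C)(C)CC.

The longest continuous carbon chain has 8 atoms, so the parent hydride is octane.
Choose the numbering such that the substituent locant set {3,3,4} is lower than {5,6,6} at the first point of difference.
This places a chloro group at C-4; two methyl groups at C-3.
The substituents are ordered alphabetically, ignoring any di-/tri- multipliers.
Putting it together: 4-chloro-3,3-dimethyloctane.

4-chloro-3,3-dimethyloctane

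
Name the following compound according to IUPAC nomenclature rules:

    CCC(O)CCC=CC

oct-6-en-3-ol

The longest chain bearing the –OH group and the multiple bond is 8 carbons long (octane).
An alcohol (–OH) is the principal characteristic group, giving the suffix -ol.
A C=C double bond in the chain gives the infix -ene-.
Number the chain so that numbering from this end puts the hydroxyl group at C-3 rather than C-6.
With this numbering: the hydroxyl at C-3; the double bond between C-6 and C-7.
Assembling the pieces gives oct-6-en-3-ol.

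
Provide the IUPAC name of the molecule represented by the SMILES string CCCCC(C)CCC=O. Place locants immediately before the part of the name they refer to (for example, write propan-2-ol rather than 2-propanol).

4-methyloctanal

The longest chain bearing the –CHO group is 8 carbons long (octane).
The principal characteristic group is an aldehyde (terminal –CHO), named with the suffix -al.
Choose the numbering such that the aldehyde carbon is C-1 by definition.
That gives a methyl group at C-4.
The name is 4-methyloctanal.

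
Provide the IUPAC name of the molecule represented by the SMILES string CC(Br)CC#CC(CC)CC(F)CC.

2-bromo-6-ethyl-8-fluorodec-4-yne

The longest chain bearing the multiple bond is 10 carbons long (decane).
There is one C≡C triple bond, indicated by the ending -yne.
Choose the numbering such that numbering from this end puts the triple bond at C-4 rather than C-6.
This places the triple bond between C-4 and C-5; a bromo group at C-2; an ethyl group at C-6; a fluoro group at C-8.
The substituents are ordered alphabetically, ignoring any di-/tri- multipliers.
The name is 2-bromo-6-ethyl-8-fluorodec-4-yne.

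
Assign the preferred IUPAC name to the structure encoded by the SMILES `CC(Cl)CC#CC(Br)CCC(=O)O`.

4-bromo-8-chloronon-5-ynoic acid

The longest chain bearing the –COOH group and the multiple bond is 9 carbons long (nonane).
The principal characteristic group is a carboxylic acid (terminal –COOH), named with the suffix -oic acid.
There is one C≡C triple bond, indicated by the ending -yne.
Number the chain so that the carboxylic acid carbon is C-1 by definition.
With this numbering: the triple bond between C-5 and C-6; a bromo group at C-4; a chloro group at C-8.
Substituent prefixes are cited in alphabetical order (multiplying prefixes like di-/tri- are ignored for ordering).
Assembling the pieces gives 4-bromo-8-chloronon-5-ynoic acid.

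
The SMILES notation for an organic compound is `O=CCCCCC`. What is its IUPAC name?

The longest carbon chain that includes the –CHO group has 6 carbons, so the parent hydride is hexane.
An aldehyde (terminal –CHO) is the principal characteristic group, giving the suffix -al.
The numbering direction is chosen so that the aldehyde carbon is C-1 by definition.
The name is hexanal.

hexanal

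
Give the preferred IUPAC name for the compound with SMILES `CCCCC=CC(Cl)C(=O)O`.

The longest carbon chain that includes the –COOH group and the multiple bond has 8 carbons, so the parent hydride is octane.
The principal characteristic group is a carboxylic acid (terminal –COOH), named with the suffix -oic acid.
There is one C=C double bond, indicated by the ending -ene.
Choose the numbering such that the carboxylic acid carbon is C-1 by definition.
With this numbering: the double bond between C-3 and C-4; a chloro group at C-2.
Putting it together: 2-chlorooct-3-enoic acid.

2-chlorooct-3-enoic acid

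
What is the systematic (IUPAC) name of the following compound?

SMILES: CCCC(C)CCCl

The parent chain contains 6 carbons (hexane).
The numbering direction is chosen so that the substituent locant set {1,3} is lower than {4,6} at the first point of difference.
With this numbering: a chloro group at C-1; a methyl group at C-3.
Substituent prefixes are cited in alphabetical order (multiplying prefixes like di-/tri- are ignored for ordering).
Assembling the pieces gives 1-chloro-3-methylhexane.

1-chloro-3-methylhexane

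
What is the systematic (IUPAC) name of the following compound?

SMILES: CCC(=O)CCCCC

octan-3-one

The longest chain bearing the carbonyl is 8 carbons long (octane).
The principal characteristic group is a ketone (C=O on an internal carbon), named with the suffix -one.
Choose the numbering such that numbering from this end puts the carbonyl group at C-3 rather than C-6.
With this numbering: the carbonyl at C-3.
The name is octan-3-one.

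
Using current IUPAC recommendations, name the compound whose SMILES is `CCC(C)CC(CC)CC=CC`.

5-ethyl-7-methylnon-2-ene

Counting along the main chain through the multiple bond gives 9 carbons: the parent is nonane.
A C=C double bond in the chain gives the infix -ene-.
Choose the numbering such that numbering from this end puts the double bond at C-2 rather than C-7.
That gives the double bond between C-2 and C-3; an ethyl group at C-5; a methyl group at C-7.
The substituents are ordered alphabetically, ignoring any di-/tri- multipliers.
Putting it together: 5-ethyl-7-methylnon-2-ene.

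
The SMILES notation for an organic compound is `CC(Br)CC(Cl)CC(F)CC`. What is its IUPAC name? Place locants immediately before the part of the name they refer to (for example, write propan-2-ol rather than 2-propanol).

2-bromo-4-chloro-6-fluorooctane

The longest continuous carbon chain has 8 atoms, so the parent hydride is octane.
The numbering direction is chosen so that the substituent locant set {2,4,6} is lower than {3,5,7} at the first point of difference.
With this numbering: a bromo group at C-2; a chloro group at C-4; a fluoro group at C-6.
Substituent prefixes are cited in alphabetical order (multiplying prefixes like di-/tri- are ignored for ordering).
Assembling the pieces gives 2-bromo-4-chloro-6-fluorooctane.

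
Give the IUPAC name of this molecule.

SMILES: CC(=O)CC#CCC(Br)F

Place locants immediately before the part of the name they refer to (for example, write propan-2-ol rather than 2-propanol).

7-bromo-7-fluorohept-4-yn-2-one

The longest chain bearing the carbonyl and the multiple bond is 7 carbons long (heptane).
A ketone (C=O on an internal carbon) is the principal characteristic group, giving the suffix -one.
A C≡C triple bond in the chain gives the infix -yne-.
The numbering direction is chosen so that numbering from this end puts the carbonyl group at C-2 rather than C-6.
This places the carbonyl at C-2; the triple bond between C-4 and C-5; a bromo group at C-7; a fluoro group at C-7.
Prefixes are listed alphabetically: bromo, fluoro.
Putting it together: 7-bromo-7-fluorohept-4-yn-2-one.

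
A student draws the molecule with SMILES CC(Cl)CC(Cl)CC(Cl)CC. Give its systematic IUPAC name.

The longest continuous carbon chain has 8 atoms, so the parent hydride is octane.
Choose the numbering such that the substituent locant set {2,4,6} is lower than {3,5,7} at the first point of difference.
This places chloro groups at C-2 and C-4 and C-6.
Assembling the pieces gives 2,4,6-trichlorooctane.

2,4,6-trichlorooctane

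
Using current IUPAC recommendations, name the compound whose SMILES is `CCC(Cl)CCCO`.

4-chlorohexan-1-ol

Counting along the main chain through the –OH group gives 6 carbons: the parent is hexane.
The principal characteristic group is an alcohol (–OH), named with the suffix -ol.
Number the chain so that numbering from this end puts the hydroxyl group at C-1 rather than C-6.
That gives the hydroxyl at C-1; a chloro group at C-4.
Putting it together: 4-chlorohexan-1-ol.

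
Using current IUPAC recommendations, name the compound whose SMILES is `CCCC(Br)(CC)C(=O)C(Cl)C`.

4-bromo-2-chloro-4-ethylheptan-3-one

The longest chain bearing the carbonyl is 7 carbons long (heptane).
The principal characteristic group is a ketone (C=O on an internal carbon), named with the suffix -one.
Choose the numbering such that numbering from this end puts the carbonyl group at C-3 rather than C-5.
This places the carbonyl at C-3; a bromo group at C-4; a chloro group at C-2; an ethyl group at C-4.
Prefixes are listed alphabetically: bromo, chloro, ethyl.
The name is 4-bromo-2-chloro-4-ethylheptan-3-one.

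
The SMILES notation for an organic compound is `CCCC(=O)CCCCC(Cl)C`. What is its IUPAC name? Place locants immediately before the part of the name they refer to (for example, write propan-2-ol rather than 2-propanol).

The longest carbon chain that includes the carbonyl has 10 carbons, so the parent hydride is decane.
The highest-priority functional group is a ketone (C=O on an internal carbon), so the name ends in -one.
Number the chain so that numbering from this end puts the carbonyl group at C-4 rather than C-7.
That gives the carbonyl at C-4; a chloro group at C-9.
Assembling the pieces gives 9-chlorodecan-4-one.

9-chlorodecan-4-one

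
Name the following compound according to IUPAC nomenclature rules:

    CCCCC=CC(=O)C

oct-3-en-2-one

The longest chain bearing the carbonyl and the multiple bond is 8 carbons long (octane).
The principal characteristic group is a ketone (C=O on an internal carbon), named with the suffix -one.
A C=C double bond in the chain gives the infix -ene-.
Choose the numbering such that numbering from this end puts the carbonyl group at C-2 rather than C-7.
With this numbering: the carbonyl at C-2; the double bond between C-3 and C-4.
The name is oct-3-en-2-one.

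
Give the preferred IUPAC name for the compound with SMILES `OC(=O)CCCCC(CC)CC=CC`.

The longest carbon chain that includes the –COOH group and the multiple bond has 10 carbons, so the parent hydride is decane.
The principal characteristic group is a carboxylic acid (terminal –COOH), named with the suffix -oic acid.
The chain contains a C=C double bond, so the unsaturation ending is -ene.
Number the chain so that the carboxylic acid carbon is C-1 by definition.
This places the double bond between C-8 and C-9; an ethyl group at C-6.
The name is 6-ethyldec-8-enoic acid.

6-ethyldec-8-enoic acid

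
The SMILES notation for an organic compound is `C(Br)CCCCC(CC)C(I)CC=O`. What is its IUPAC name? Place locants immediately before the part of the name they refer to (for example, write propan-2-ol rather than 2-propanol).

9-bromo-4-ethyl-3-iodononanal

The longest chain bearing the –CHO group is 9 carbons long (nonane).
An aldehyde (terminal –CHO) is the principal characteristic group, giving the suffix -al.
Choose the numbering such that the aldehyde carbon is C-1 by definition.
This places a bromo group at C-9; an ethyl group at C-4; an iodo group at C-3.
Substituent prefixes are cited in alphabetical order (multiplying prefixes like di-/tri- are ignored for ordering).
Putting it together: 9-bromo-4-ethyl-3-iodononanal.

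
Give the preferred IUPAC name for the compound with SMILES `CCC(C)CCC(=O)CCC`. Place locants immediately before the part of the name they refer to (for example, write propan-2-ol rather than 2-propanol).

7-methylnonan-4-one

The longest chain bearing the carbonyl is 9 carbons long (nonane).
A ketone (C=O on an internal carbon) is the principal characteristic group, giving the suffix -one.
The numbering direction is chosen so that numbering from this end puts the carbonyl group at C-4 rather than C-6.
This places the carbonyl at C-4; a methyl group at C-7.
The name is 7-methylnonan-4-one.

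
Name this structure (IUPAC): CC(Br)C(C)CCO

Counting along the main chain through the –OH group gives 5 carbons: the parent is pentane.
The principal characteristic group is an alcohol (–OH), named with the suffix -ol.
The numbering direction is chosen so that numbering from this end puts the hydroxyl group at C-1 rather than C-5.
This places the hydroxyl at C-1; a bromo group at C-4; a methyl group at C-3.
Prefixes are listed alphabetically: bromo, methyl.
Putting it together: 4-bromo-3-methylpentan-1-ol.

4-bromo-3-methylpentan-1-ol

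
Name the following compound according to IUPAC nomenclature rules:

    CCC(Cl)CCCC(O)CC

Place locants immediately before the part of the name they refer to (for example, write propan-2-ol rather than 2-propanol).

7-chlorononan-3-ol

The longest carbon chain that includes the –OH group has 9 carbons, so the parent hydride is nonane.
The highest-priority functional group is an alcohol (–OH), so the name ends in -ol.
The numbering direction is chosen so that numbering from this end puts the hydroxyl group at C-3 rather than C-7.
With this numbering: the hydroxyl at C-3; a chloro group at C-7.
Assembling the pieces gives 7-chlorononan-3-ol.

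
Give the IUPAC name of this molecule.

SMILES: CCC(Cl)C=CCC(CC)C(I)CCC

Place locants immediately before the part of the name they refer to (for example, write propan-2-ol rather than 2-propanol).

3-chloro-7-ethyl-8-iodoundec-4-ene

Counting along the main chain through the multiple bond gives 11 carbons: the parent is undecane.
The chain contains a C=C double bond, so the unsaturation ending is -ene.
Choose the numbering such that numbering from this end puts the double bond at C-4 rather than C-7.
This places the double bond between C-4 and C-5; a chloro group at C-3; an ethyl group at C-7; an iodo group at C-8.
Prefixes are listed alphabetically: chloro, ethyl, iodo.
Assembling the pieces gives 3-chloro-7-ethyl-8-iodoundec-4-ene.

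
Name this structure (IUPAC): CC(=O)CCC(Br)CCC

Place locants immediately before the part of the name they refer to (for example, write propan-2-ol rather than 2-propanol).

The longest carbon chain that includes the carbonyl has 8 carbons, so the parent hydride is octane.
The principal characteristic group is a ketone (C=O on an internal carbon), named with the suffix -one.
Number the chain so that numbering from this end puts the carbonyl group at C-2 rather than C-7.
With this numbering: the carbonyl at C-2; a bromo group at C-5.
The name is 5-bromooctan-2-one.

5-bromooctan-2-one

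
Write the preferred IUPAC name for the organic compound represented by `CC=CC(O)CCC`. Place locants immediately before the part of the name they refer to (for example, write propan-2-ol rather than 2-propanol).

The longest carbon chain that includes the –OH group and the multiple bond has 7 carbons, so the parent hydride is heptane.
An alcohol (–OH) is the principal characteristic group, giving the suffix -ol.
A C=C double bond in the chain gives the infix -ene-.
The numbering direction is chosen so that numbering from this end puts the double bond at C-2 rather than C-5.
This places the hydroxyl at C-4; the double bond between C-2 and C-3.
Putting it together: hept-2-en-4-ol.

hept-2-en-4-ol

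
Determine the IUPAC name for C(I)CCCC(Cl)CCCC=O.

5-chloro-9-iodononanal

The longest carbon chain that includes the –CHO group has 9 carbons, so the parent hydride is nonane.
The principal characteristic group is an aldehyde (terminal –CHO), named with the suffix -al.
The numbering direction is chosen so that the aldehyde carbon is C-1 by definition.
This places a chloro group at C-5; an iodo group at C-9.
Prefixes are listed alphabetically: chloro, iodo.
The name is 5-chloro-9-iodononanal.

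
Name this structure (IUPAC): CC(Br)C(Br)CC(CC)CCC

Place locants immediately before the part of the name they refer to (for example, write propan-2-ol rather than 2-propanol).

The parent chain contains 8 carbons (octane).
The numbering direction is chosen so that the substituent locant set {2,3,5} is lower than {4,6,7} at the first point of difference.
This places bromo groups at C-2 and C-3; an ethyl group at C-5.
The substituents are ordered alphabetically, ignoring any di-/tri- multipliers.
Putting it together: 2,3-dibromo-5-ethyloctane.

2,3-dibromo-5-ethyloctane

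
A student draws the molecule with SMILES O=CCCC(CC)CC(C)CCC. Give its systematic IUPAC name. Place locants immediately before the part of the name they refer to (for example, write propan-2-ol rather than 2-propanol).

The longest chain bearing the –CHO group is 9 carbons long (nonane).
The highest-priority functional group is an aldehyde (terminal –CHO), so the name ends in -al.
Number the chain so that the aldehyde carbon is C-1 by definition.
With this numbering: an ethyl group at C-4; a methyl group at C-6.
Prefixes are listed alphabetically: ethyl, methyl.
The name is 4-ethyl-6-methylnonanal.

4-ethyl-6-methylnonanal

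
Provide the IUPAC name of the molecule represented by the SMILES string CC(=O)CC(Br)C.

The longest carbon chain that includes the carbonyl has 5 carbons, so the parent hydride is pentane.
The highest-priority functional group is a ketone (C=O on an internal carbon), so the name ends in -one.
The numbering direction is chosen so that numbering from this end puts the carbonyl group at C-2 rather than C-4.
That gives the carbonyl at C-2; a bromo group at C-4.
Assembling the pieces gives 4-bromopentan-2-one.

4-bromopentan-2-one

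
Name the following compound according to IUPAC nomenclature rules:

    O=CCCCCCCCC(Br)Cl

9-bromo-9-chlorononanal

Counting along the main chain through the –CHO group gives 9 carbons: the parent is nonane.
An aldehyde (terminal –CHO) is the principal characteristic group, giving the suffix -al.
Choose the numbering such that the aldehyde carbon is C-1 by definition.
With this numbering: a bromo group at C-9; a chloro group at C-9.
Substituent prefixes are cited in alphabetical order (multiplying prefixes like di-/tri- are ignored for ordering).
Assembling the pieces gives 9-bromo-9-chlorononanal.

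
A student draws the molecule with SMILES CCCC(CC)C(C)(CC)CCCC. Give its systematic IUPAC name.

The longest continuous carbon chain has 9 atoms, so the parent hydride is nonane.
The numbering direction is chosen so that the substituent locant set {4,5,5} is lower than {5,5,6} at the first point of difference.
That gives ethyl groups at C-4 and C-5; a methyl group at C-5.
Prefixes are listed alphabetically: ethyl, methyl.
The name is 4,5-diethyl-5-methylnonane.

4,5-diethyl-5-methylnonane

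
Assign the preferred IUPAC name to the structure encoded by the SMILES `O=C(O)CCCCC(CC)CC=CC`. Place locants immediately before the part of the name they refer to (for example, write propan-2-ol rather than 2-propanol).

6-ethyldec-8-enoic acid

The longest carbon chain that includes the –COOH group and the multiple bond has 10 carbons, so the parent hydride is decane.
The highest-priority functional group is a carboxylic acid (terminal –COOH), so the name ends in -oic acid.
There is one C=C double bond, indicated by the ending -ene.
The numbering direction is chosen so that the carboxylic acid carbon is C-1 by definition.
With this numbering: the double bond between C-8 and C-9; an ethyl group at C-6.
Assembling the pieces gives 6-ethyldec-8-enoic acid.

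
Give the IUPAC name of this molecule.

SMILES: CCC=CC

The longest carbon chain that includes the multiple bond has 5 carbons, so the parent hydride is pentane.
The chain contains a C=C double bond, so the unsaturation ending is -ene.
Number the chain so that numbering from this end puts the double bond at C-2 rather than C-3.
This places the double bond between C-2 and C-3.
Assembling the pieces gives pent-2-ene.

pent-2-ene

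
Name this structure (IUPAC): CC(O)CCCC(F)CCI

6-fluoro-8-iodooctan-2-ol

Counting along the main chain through the –OH group gives 8 carbons: the parent is octane.
An alcohol (–OH) is the principal characteristic group, giving the suffix -ol.
Number the chain so that numbering from this end puts the hydroxyl group at C-2 rather than C-7.
That gives the hydroxyl at C-2; a fluoro group at C-6; an iodo group at C-8.
Substituent prefixes are cited in alphabetical order (multiplying prefixes like di-/tri- are ignored for ordering).
Putting it together: 6-fluoro-8-iodooctan-2-ol.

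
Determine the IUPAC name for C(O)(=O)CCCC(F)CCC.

Counting along the main chain through the –COOH group gives 8 carbons: the parent is octane.
The highest-priority functional group is a carboxylic acid (terminal –COOH), so the name ends in -oic acid.
Number the chain so that the carboxylic acid carbon is C-1 by definition.
That gives a fluoro group at C-5.
The name is 5-fluorooctanoic acid.

5-fluorooctanoic acid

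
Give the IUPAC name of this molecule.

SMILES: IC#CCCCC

1-iodohex-1-yne

Counting along the main chain through the multiple bond gives 6 carbons: the parent is hexane.
The chain contains a C≡C triple bond, so the unsaturation ending is -yne.
Choose the numbering such that numbering from this end puts the triple bond at C-1 rather than C-5.
This places the triple bond between C-1 and C-2; an iodo group at C-1.
The name is 1-iodohex-1-yne.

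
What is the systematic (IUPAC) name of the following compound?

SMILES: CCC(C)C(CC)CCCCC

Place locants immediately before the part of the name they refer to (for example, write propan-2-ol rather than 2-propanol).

The longest continuous carbon chain has 9 atoms, so the parent hydride is nonane.
Choose the numbering such that the substituent locant set {3,4} is lower than {6,7} at the first point of difference.
This places an ethyl group at C-4; a methyl group at C-3.
Substituent prefixes are cited in alphabetical order (multiplying prefixes like di-/tri- are ignored for ordering).
The name is 4-ethyl-3-methylnonane.

4-ethyl-3-methylnonane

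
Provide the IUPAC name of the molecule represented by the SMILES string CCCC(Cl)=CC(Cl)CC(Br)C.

8-bromo-4,6-dichloronon-4-ene

The longest carbon chain that includes the multiple bond has 9 carbons, so the parent hydride is nonane.
The chain contains a C=C double bond, so the unsaturation ending is -ene.
Choose the numbering such that numbering from this end puts the double bond at C-4 rather than C-5.
This places the double bond between C-4 and C-5; a bromo group at C-8; chloro groups at C-4 and C-6.
Substituent prefixes are cited in alphabetical order (multiplying prefixes like di-/tri- are ignored for ordering).
The name is 8-bromo-4,6-dichloronon-4-ene.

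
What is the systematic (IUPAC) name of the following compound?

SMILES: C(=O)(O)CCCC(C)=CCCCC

Counting along the main chain through the –COOH group and the multiple bond gives 10 carbons: the parent is decane.
A carboxylic acid (terminal –COOH) is the principal characteristic group, giving the suffix -oic acid.
There is one C=C double bond, indicated by the ending -ene.
The numbering direction is chosen so that the carboxylic acid carbon is C-1 by definition.
That gives the double bond between C-5 and C-6; a methyl group at C-5.
Putting it together: 5-methyldec-5-enoic acid.

5-methyldec-5-enoic acid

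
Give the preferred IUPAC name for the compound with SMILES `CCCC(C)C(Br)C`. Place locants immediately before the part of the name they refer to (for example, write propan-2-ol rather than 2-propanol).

The parent chain contains 6 carbons (hexane).
Choose the numbering such that the substituent locant set {2,3} is lower than {4,5} at the first point of difference.
With this numbering: a bromo group at C-2; a methyl group at C-3.
Substituent prefixes are cited in alphabetical order (multiplying prefixes like di-/tri- are ignored for ordering).
Assembling the pieces gives 2-bromo-3-methylhexane.

2-bromo-3-methylhexane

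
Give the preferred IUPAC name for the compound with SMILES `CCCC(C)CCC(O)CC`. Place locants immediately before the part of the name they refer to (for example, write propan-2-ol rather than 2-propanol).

6-methylnonan-3-ol

The longest carbon chain that includes the –OH group has 9 carbons, so the parent hydride is nonane.
An alcohol (–OH) is the principal characteristic group, giving the suffix -ol.
Choose the numbering such that numbering from this end puts the hydroxyl group at C-3 rather than C-7.
That gives the hydroxyl at C-3; a methyl group at C-6.
Putting it together: 6-methylnonan-3-ol.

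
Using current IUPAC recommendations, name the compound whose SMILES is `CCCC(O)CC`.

hexan-3-ol

The longest carbon chain that includes the –OH group has 6 carbons, so the parent hydride is hexane.
An alcohol (–OH) is the principal characteristic group, giving the suffix -ol.
The numbering direction is chosen so that numbering from this end puts the hydroxyl group at C-3 rather than C-4.
With this numbering: the hydroxyl at C-3.
Putting it together: hexan-3-ol.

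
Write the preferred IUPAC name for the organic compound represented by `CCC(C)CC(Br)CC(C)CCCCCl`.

7-bromo-1-chloro-5,9-dimethylundecane

The longest carbon chain is 11 atoms: the parent is undecane.
Number the chain so that the substituent locant set {1,5,7,9} is lower than {3,5,7,11} at the first point of difference.
This places a bromo group at C-7; a chloro group at C-1; methyl groups at C-5 and C-9.
Substituent prefixes are cited in alphabetical order (multiplying prefixes like di-/tri- are ignored for ordering).
Assembling the pieces gives 7-bromo-1-chloro-5,9-dimethylundecane.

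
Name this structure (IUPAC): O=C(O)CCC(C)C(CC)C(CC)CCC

The longest chain bearing the –COOH group is 9 carbons long (nonane).
A carboxylic acid (terminal –COOH) is the principal characteristic group, giving the suffix -oic acid.
Number the chain so that the carboxylic acid carbon is C-1 by definition.
With this numbering: ethyl groups at C-5 and C-6; a methyl group at C-4.
The substituents are ordered alphabetically, ignoring any di-/tri- multipliers.
Assembling the pieces gives 5,6-diethyl-4-methylnonanoic acid.

5,6-diethyl-4-methylnonanoic acid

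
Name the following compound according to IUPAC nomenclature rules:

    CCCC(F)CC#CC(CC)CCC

Counting along the main chain through the multiple bond gives 11 carbons: the parent is undecane.
There is one C≡C triple bond, indicated by the ending -yne.
The numbering direction is chosen so that numbering from this end puts the triple bond at C-5 rather than C-6.
That gives the triple bond between C-5 and C-6; an ethyl group at C-4; a fluoro group at C-8.
Substituent prefixes are cited in alphabetical order (multiplying prefixes like di-/tri- are ignored for ordering).
Assembling the pieces gives 4-ethyl-8-fluoroundec-5-yne.

4-ethyl-8-fluoroundec-5-yne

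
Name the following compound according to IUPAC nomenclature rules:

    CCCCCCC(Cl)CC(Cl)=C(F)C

3,5-dichloro-2-fluoroundec-2-ene

The longest carbon chain that includes the multiple bond has 11 carbons, so the parent hydride is undecane.
The chain contains a C=C double bond, so the unsaturation ending is -ene.
Number the chain so that numbering from this end puts the double bond at C-2 rather than C-9.
This places the double bond between C-2 and C-3; chloro groups at C-3 and C-5; a fluoro group at C-2.
Substituent prefixes are cited in alphabetical order (multiplying prefixes like di-/tri- are ignored for ordering).
Putting it together: 3,5-dichloro-2-fluoroundec-2-ene.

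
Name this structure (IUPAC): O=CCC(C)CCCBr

6-bromo-3-methylhexanal

The longest carbon chain that includes the –CHO group has 6 carbons, so the parent hydride is hexane.
An aldehyde (terminal –CHO) is the principal characteristic group, giving the suffix -al.
The numbering direction is chosen so that the aldehyde carbon is C-1 by definition.
That gives a bromo group at C-6; a methyl group at C-3.
Prefixes are listed alphabetically: bromo, methyl.
Putting it together: 6-bromo-3-methylhexanal.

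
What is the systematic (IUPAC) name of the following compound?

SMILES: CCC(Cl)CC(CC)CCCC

3-chloro-5-ethylnonane

The longest continuous carbon chain has 9 atoms, so the parent hydride is nonane.
Choose the numbering such that the substituent locant set {3,5} is lower than {5,7} at the first point of difference.
With this numbering: a chloro group at C-3; an ethyl group at C-5.
Substituent prefixes are cited in alphabetical order (multiplying prefixes like di-/tri- are ignored for ordering).
Putting it together: 3-chloro-5-ethylnonane.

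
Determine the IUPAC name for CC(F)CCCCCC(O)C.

8-fluorononan-2-ol

The longest chain bearing the –OH group is 9 carbons long (nonane).
The principal characteristic group is an alcohol (–OH), named with the suffix -ol.
Number the chain so that numbering from this end puts the hydroxyl group at C-2 rather than C-8.
That gives the hydroxyl at C-2; a fluoro group at C-8.
The name is 8-fluorononan-2-ol.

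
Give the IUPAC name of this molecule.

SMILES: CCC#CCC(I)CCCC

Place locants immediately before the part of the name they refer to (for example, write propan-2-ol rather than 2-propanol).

6-iododec-3-yne

Counting along the main chain through the multiple bond gives 10 carbons: the parent is decane.
A C≡C triple bond in the chain gives the infix -yne-.
Number the chain so that numbering from this end puts the triple bond at C-3 rather than C-7.
That gives the triple bond between C-3 and C-4; an iodo group at C-6.
Putting it together: 6-iododec-3-yne.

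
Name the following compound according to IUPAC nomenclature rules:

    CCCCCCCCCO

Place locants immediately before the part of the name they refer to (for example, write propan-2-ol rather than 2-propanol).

Counting along the main chain through the –OH group gives 9 carbons: the parent is nonane.
An alcohol (–OH) is the principal characteristic group, giving the suffix -ol.
Number the chain so that numbering from this end puts the hydroxyl group at C-1 rather than C-9.
With this numbering: the hydroxyl at C-1.
Putting it together: nonan-1-ol.

nonan-1-ol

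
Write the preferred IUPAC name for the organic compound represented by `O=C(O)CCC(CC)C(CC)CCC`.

The longest chain bearing the –COOH group is 8 carbons long (octane).
A carboxylic acid (terminal –COOH) is the principal characteristic group, giving the suffix -oic acid.
The numbering direction is chosen so that the carboxylic acid carbon is C-1 by definition.
This places ethyl groups at C-4 and C-5.
Putting it together: 4,5-diethyloctanoic acid.

4,5-diethyloctanoic acid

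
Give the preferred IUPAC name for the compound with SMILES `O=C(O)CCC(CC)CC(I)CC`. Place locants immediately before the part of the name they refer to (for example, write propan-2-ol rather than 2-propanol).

The longest carbon chain that includes the –COOH group has 8 carbons, so the parent hydride is octane.
A carboxylic acid (terminal –COOH) is the principal characteristic group, giving the suffix -oic acid.
Number the chain so that the carboxylic acid carbon is C-1 by definition.
This places an ethyl group at C-4; an iodo group at C-6.
The substituents are ordered alphabetically, ignoring any di-/tri- multipliers.
Putting it together: 4-ethyl-6-iodooctanoic acid.

4-ethyl-6-iodooctanoic acid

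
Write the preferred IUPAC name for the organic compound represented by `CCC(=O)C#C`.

The longest carbon chain that includes the carbonyl and the multiple bond has 5 carbons, so the parent hydride is pentane.
The highest-priority functional group is a ketone (C=O on an internal carbon), so the name ends in -one.
There is one C≡C triple bond, indicated by the ending -yne.
Number the chain so that numbering from this end puts the triple bond at C-1 rather than C-4.
This places the carbonyl at C-3; the triple bond between C-1 and C-2.
The name is pent-1-yn-3-one.

pent-1-yn-3-one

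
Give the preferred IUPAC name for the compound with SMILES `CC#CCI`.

1-iodobut-2-yne

Counting along the main chain through the multiple bond gives 4 carbons: the parent is butane.
A C≡C triple bond in the chain gives the infix -yne-.
Choose the numbering such that the substituent locant set {1} is lower than {4} at the first point of difference.
That gives the triple bond between C-2 and C-3; an iodo group at C-1.
Putting it together: 1-iodobut-2-yne.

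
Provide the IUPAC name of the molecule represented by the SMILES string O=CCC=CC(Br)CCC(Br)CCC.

The longest carbon chain that includes the –CHO group and the multiple bond has 11 carbons, so the parent hydride is undecane.
The highest-priority functional group is an aldehyde (terminal –CHO), so the name ends in -al.
A C=C double bond in the chain gives the infix -ene-.
Number the chain so that the aldehyde carbon is C-1 by definition.
This places the double bond between C-3 and C-4; bromo groups at C-5 and C-8.
The name is 5,8-dibromoundec-3-enal.

5,8-dibromoundec-3-enal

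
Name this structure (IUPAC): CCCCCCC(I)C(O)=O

2-iodooctanoic acid

The longest chain bearing the –COOH group is 8 carbons long (octane).
A carboxylic acid (terminal –COOH) is the principal characteristic group, giving the suffix -oic acid.
Number the chain so that the carboxylic acid carbon is C-1 by definition.
With this numbering: an iodo group at C-2.
Putting it together: 2-iodooctanoic acid.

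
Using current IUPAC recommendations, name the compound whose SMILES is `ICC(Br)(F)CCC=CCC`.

7-bromo-7-fluoro-8-iodooct-3-ene

Counting along the main chain through the multiple bond gives 8 carbons: the parent is octane.
The chain contains a C=C double bond, so the unsaturation ending is -ene.
Number the chain so that numbering from this end puts the double bond at C-3 rather than C-5.
That gives the double bond between C-3 and C-4; a bromo group at C-7; a fluoro group at C-7; an iodo group at C-8.
The substituents are ordered alphabetically, ignoring any di-/tri- multipliers.
The name is 7-bromo-7-fluoro-8-iodooct-3-ene.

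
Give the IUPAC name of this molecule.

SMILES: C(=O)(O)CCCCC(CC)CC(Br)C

Counting along the main chain through the –COOH group gives 9 carbons: the parent is nonane.
A carboxylic acid (terminal –COOH) is the principal characteristic group, giving the suffix -oic acid.
The numbering direction is chosen so that the carboxylic acid carbon is C-1 by definition.
That gives a bromo group at C-8; an ethyl group at C-6.
Substituent prefixes are cited in alphabetical order (multiplying prefixes like di-/tri- are ignored for ordering).
The name is 8-bromo-6-ethylnonanoic acid.

8-bromo-6-ethylnonanoic acid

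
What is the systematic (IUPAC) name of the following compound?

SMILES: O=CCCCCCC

heptanal

Counting along the main chain through the –CHO group gives 7 carbons: the parent is heptane.
The principal characteristic group is an aldehyde (terminal –CHO), named with the suffix -al.
The numbering direction is chosen so that the aldehyde carbon is C-1 by definition.
Assembling the pieces gives heptanal.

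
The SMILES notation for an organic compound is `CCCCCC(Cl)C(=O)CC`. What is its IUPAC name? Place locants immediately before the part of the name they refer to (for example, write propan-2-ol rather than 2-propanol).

4-chlorononan-3-one

The longest chain bearing the carbonyl is 9 carbons long (nonane).
A ketone (C=O on an internal carbon) is the principal characteristic group, giving the suffix -one.
Choose the numbering such that numbering from this end puts the carbonyl group at C-3 rather than C-7.
With this numbering: the carbonyl at C-3; a chloro group at C-4.
Assembling the pieces gives 4-chlorononan-3-one.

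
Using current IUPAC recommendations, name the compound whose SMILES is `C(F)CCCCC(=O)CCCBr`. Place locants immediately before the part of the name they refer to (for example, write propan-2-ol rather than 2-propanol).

1-bromo-9-fluorononan-4-one

Counting along the main chain through the carbonyl gives 9 carbons: the parent is nonane.
The principal characteristic group is a ketone (C=O on an internal carbon), named with the suffix -one.
Choose the numbering such that numbering from this end puts the carbonyl group at C-4 rather than C-6.
With this numbering: the carbonyl at C-4; a bromo group at C-1; a fluoro group at C-9.
Prefixes are listed alphabetically: bromo, fluoro.
Assembling the pieces gives 1-bromo-9-fluorononan-4-one.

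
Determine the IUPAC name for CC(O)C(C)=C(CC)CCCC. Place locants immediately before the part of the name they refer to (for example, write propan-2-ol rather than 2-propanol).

4-ethyl-3-methyloct-3-en-2-ol

The longest chain bearing the –OH group and the multiple bond is 8 carbons long (octane).
The highest-priority functional group is an alcohol (–OH), so the name ends in -ol.
A C=C double bond in the chain gives the infix -ene-.
The numbering direction is chosen so that numbering from this end puts the hydroxyl group at C-2 rather than C-7.
That gives the hydroxyl at C-2; the double bond between C-3 and C-4; an ethyl group at C-4; a methyl group at C-3.
The substituents are ordered alphabetically, ignoring any di-/tri- multipliers.
The name is 4-ethyl-3-methyloct-3-en-2-ol.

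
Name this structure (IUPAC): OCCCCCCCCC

Counting along the main chain through the –OH group gives 9 carbons: the parent is nonane.
An alcohol (–OH) is the principal characteristic group, giving the suffix -ol.
Choose the numbering such that numbering from this end puts the hydroxyl group at C-1 rather than C-9.
This places the hydroxyl at C-1.
The name is nonan-1-ol.

nonan-1-ol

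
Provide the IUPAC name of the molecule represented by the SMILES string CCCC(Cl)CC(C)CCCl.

1,5-dichloro-3-methyloctane

The longest continuous carbon chain has 8 atoms, so the parent hydride is octane.
Choose the numbering such that the substituent locant set {1,3,5} is lower than {4,6,8} at the first point of difference.
This places chloro groups at C-1 and C-5; a methyl group at C-3.
Prefixes are listed alphabetically: chloro, methyl.
The name is 1,5-dichloro-3-methyloctane.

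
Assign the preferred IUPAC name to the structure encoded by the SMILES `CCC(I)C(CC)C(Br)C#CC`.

4-bromo-5-ethyl-6-iodooct-2-yne

The longest chain bearing the multiple bond is 8 carbons long (octane).
There is one C≡C triple bond, indicated by the ending -yne.
The numbering direction is chosen so that numbering from this end puts the triple bond at C-2 rather than C-6.
This places the triple bond between C-2 and C-3; a bromo group at C-4; an ethyl group at C-5; an iodo group at C-6.
Prefixes are listed alphabetically: bromo, ethyl, iodo.
Assembling the pieces gives 4-bromo-5-ethyl-6-iodooct-2-yne.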